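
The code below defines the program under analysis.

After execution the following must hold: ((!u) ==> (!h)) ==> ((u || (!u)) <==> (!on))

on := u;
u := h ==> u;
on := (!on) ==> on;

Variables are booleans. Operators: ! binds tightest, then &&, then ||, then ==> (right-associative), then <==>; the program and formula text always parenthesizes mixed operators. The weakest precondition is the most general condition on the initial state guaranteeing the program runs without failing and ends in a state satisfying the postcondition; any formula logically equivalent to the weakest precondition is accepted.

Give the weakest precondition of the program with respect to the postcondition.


Working backward. After the program, the postcondition ((!u) ==> (!h)) ==> ((u || (!u)) <==> (!on)) must hold; in canonical form it is ((!u) ==> (!h)) ==> (!on).
Before on := (!on) ==> on: ((!u) ==> (!h)) ==> (!((!on) ==> on))
Before u := h ==> u: ((!(h ==> u)) ==> (!h)) ==> (!((!on) ==> on))
Before on := u: ((!(h ==> u)) ==> (!h)) ==> (!((!u) ==> u))
Answer: WP = ((!(h ==> u)) ==> (!h)) ==> (!((!u) ==> u))


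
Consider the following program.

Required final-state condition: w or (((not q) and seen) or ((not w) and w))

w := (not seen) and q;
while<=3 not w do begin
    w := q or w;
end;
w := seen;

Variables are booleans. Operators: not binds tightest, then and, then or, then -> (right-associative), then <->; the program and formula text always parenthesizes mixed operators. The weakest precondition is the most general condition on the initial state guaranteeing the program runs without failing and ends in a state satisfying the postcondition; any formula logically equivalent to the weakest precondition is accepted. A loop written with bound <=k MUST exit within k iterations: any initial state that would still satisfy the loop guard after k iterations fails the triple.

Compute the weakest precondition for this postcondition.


Working backward. After the program, the postcondition w or (((not q) and seen) or ((not w) and w)) must hold; in canonical form it is w or ((not q) and seen).
Before w := seen: seen or ((not q) and seen)
Before the loop (bound <=3), unroll the exhaustion recursion (WP_0 = exit-now case; WP_j = one more guarded iteration, up to j = 3):
  WP_0: w and (seen or ((not q) and seen))
  WP_1: ((not w) -> ((q or w) and (seen or ((not q) and seen)))) and (w -> (seen or ((not q) and seen)))
  WP_2: ((not w) -> (((not (q or w)) -> ((q or w) and (seen or ((not q) and seen)))) and ((q or w) -> (seen or ((not q) and seen))))) and (w -> (seen or ((not q) and seen)))
  WP_3: ((not w) -> (((not (q or w)) -> (((not (q or w)) -> ((q or w) and (seen or ((not q) and seen)))) and ((q or w) -> (seen or ((not q) and seen))))) and ((q or w) -> (seen or ((not q) and seen))))) and (w -> (seen or ((not q) and seen)))
So before the loop: ((not w) -> (((not (q or w)) -> (((not (q or w)) -> ((q or w) and (seen or ((not q) and seen)))) and ((q or w) -> (seen or ((not q) and seen))))) and ((q or w) -> (seen or ((not q) and seen))))) and (w -> (seen or ((not q) and seen)))
Before w := (not seen) and q: ((not ((not seen) and q)) -> (((not (q or ((not seen) and q))) -> (((not (q or ((not seen) and q))) -> ((q or ((not seen) and q)) and (seen or ((not q) and seen)))) and ((q or ((not seen) and q)) -> (seen or ((not q) and seen))))) and ((q or ((not seen) and q)) -> (seen or ((not q) and seen))))) and (((not seen) and q) -> (seen or ((not q) and seen)))
Answer: WP = ((not ((not seen) and q)) -> (((not (q or ((not seen) and q))) -> (((not (q or ((not seen) and q))) -> ((q or ((not seen) and q)) and (seen or ((not q) and seen)))) and ((q or ((not seen) and q)) -> (seen or ((not q) and seen))))) and ((q or ((not seen) and q)) -> (seen or ((not q) and seen))))) and (((not seen) and q) -> (seen or ((not q) and seen)))


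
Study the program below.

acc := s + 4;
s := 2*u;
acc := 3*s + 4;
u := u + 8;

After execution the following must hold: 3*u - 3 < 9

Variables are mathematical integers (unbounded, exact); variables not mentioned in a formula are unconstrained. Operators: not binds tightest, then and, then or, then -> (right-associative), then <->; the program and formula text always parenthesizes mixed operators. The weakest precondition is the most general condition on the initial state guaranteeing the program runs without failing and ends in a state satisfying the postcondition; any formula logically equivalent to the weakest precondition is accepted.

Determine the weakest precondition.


Working backward. After the program, the postcondition 3*u - 3 < 9 must hold; in canonical form it is 3*u < 12.
Before u := u + 8: 3*u < -12
Before acc := 3*s + 4: 3*u < -12
Before s := 2*u: 3*u < -12
Before acc := s + 4: 3*u < -12
Answer: WP = 3*u < -12


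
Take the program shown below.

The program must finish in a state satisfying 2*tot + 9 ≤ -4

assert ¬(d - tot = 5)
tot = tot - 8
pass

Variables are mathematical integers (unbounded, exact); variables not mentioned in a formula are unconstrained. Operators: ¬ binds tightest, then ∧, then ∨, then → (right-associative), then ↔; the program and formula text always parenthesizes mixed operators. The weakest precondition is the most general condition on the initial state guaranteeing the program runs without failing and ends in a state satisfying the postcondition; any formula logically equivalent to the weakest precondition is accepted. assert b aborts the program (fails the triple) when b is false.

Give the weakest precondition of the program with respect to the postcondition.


Working backward. After the program, the postcondition 2*tot + 9 ≤ -4 must hold; in canonical form it is 2*tot ≤ -13.
Before skip: 2*tot ≤ -13
Before tot := tot - 8: 2*tot ≤ 3
Before assert ¬(d - tot = 5): (¬(d = tot + 5)) ∧ 2*tot ≤ 3
Answer: WP = (¬(d = tot + 5)) ∧ 2*tot ≤ 3


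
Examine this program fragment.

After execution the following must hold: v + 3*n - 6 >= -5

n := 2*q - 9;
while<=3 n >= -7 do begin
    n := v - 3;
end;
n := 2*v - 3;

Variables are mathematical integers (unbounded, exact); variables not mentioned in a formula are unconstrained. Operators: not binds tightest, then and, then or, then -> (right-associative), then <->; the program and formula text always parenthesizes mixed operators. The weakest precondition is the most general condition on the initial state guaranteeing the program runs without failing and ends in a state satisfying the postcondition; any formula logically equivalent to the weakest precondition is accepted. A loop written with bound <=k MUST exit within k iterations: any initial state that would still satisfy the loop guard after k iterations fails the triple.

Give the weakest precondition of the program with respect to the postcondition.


Working backward. After the program, the postcondition v + 3*n - 6 >= -5 must hold; in canonical form it is 3*n + v >= 1.
Before n := 2*v - 3: 7*v >= 10
Before the loop (bound <=3), unroll the exhaustion recursion (WP_0 = exit-now case; WP_j = one more guarded iteration, up to j = 3):
  WP_0: (not (n >= -7)) and 7*v >= 10
  WP_1: (n >= -7 -> ((not (v >= -4)) and 7*v >= 10)) and ((not (n >= -7)) -> 7*v >= 10)
  WP_2: (n >= -7 -> ((v >= -4 -> ((not (v >= -4)) and 7*v >= 10)) and ((not (v >= -4)) -> 7*v >= 10))) and ((not (n >= -7)) -> 7*v >= 10)
  WP_3: (n >= -7 -> ((v >= -4 -> ((v >= -4 -> ((not (v >= -4)) and 7*v >= 10)) and ((not (v >= -4)) -> 7*v >= 10))) and ((not (v >= -4)) -> 7*v >= 10))) and ((not (n >= -7)) -> 7*v >= 10)
So before the loop: (n >= -7 -> ((v >= -4 -> ((v >= -4 -> ((not (v >= -4)) and 7*v >= 10)) and ((not (v >= -4)) -> 7*v >= 10))) and ((not (v >= -4)) -> 7*v >= 10))) and ((not (n >= -7)) -> 7*v >= 10)
Before n := 2*q - 9: (2*q >= 2 -> ((v >= -4 -> ((v >= -4 -> ((not (v >= -4)) and 7*v >= 10)) and ((not (v >= -4)) -> 7*v >= 10))) and ((not (v >= -4)) -> 7*v >= 10))) and ((not (2*q >= 2)) -> 7*v >= 10)
Answer: WP = (2*q >= 2 -> ((v >= -4 -> ((v >= -4 -> ((not (v >= -4)) and 7*v >= 10)) and ((not (v >= -4)) -> 7*v >= 10))) and ((not (v >= -4)) -> 7*v >= 10))) and ((not (2*q >= 2)) -> 7*v >= 10)


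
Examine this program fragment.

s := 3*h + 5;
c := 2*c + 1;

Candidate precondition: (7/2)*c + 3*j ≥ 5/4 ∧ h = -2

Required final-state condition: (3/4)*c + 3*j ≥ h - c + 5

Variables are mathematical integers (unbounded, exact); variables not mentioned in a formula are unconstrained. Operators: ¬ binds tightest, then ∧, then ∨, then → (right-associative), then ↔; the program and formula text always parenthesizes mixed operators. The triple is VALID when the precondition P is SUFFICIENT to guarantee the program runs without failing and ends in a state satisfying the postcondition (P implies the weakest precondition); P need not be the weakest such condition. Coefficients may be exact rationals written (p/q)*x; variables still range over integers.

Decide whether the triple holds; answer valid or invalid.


Working backward. After the program, the postcondition (3/4)*c + 3*j ≥ h - c + 5 must hold; in canonical form it is (7/4)*c + 3*j ≥ h + 5.
Before c := 2*c + 1: (7/2)*c + 3*j ≥ h + 13/4
Before s := 3*h + 5: (7/2)*c + 3*j ≥ h + 13/4
The weakest precondition is (7/2)*c + 3*j ≥ h + 13/4.
Check whether (7/2)*c + 3*j ≥ 5/4 ∧ h = -2 implies it.
Every state satisfying the precondition satisfies the weakest precondition: the implication holds.
Answer: valid


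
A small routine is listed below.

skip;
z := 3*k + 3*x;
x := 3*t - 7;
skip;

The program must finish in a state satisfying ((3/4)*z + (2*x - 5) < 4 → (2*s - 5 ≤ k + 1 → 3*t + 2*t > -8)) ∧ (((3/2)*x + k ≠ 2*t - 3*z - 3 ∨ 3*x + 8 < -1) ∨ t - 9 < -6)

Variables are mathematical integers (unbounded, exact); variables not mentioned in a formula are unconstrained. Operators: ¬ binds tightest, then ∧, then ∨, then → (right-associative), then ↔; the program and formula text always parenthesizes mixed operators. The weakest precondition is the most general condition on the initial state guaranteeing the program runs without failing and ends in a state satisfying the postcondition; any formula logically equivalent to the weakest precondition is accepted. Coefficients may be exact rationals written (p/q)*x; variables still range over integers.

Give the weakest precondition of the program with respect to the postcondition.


Working backward. After the program, the postcondition ((3/4)*z + (2*x - 5) < 4 → (2*s - 5 ≤ k + 1 → 3*t + 2*t > -8)) ∧ (((3/2)*x + k ≠ 2*t - 3*z - 3 ∨ 3*x + 8 < -1) ∨ t - 9 < -6) must hold; in canonical form it is (2*x + (3/4)*z < 9 → (2*s ≤ k + 6 → 5*t > -8)) ∧ (k + (3/2)*x + 3*z ≠ 2*t - 3 ∨ 3*x < -9 ∨ t < 3).
Before skip: (2*x + (3/4)*z < 9 → (2*s ≤ k + 6 → 5*t > -8)) ∧ (k + (3/2)*x + 3*z ≠ 2*t - 3 ∨ 3*x < -9 ∨ t < 3)
Before x := 3*t - 7: (6*t + (3/4)*z < 23 → (2*s ≤ k + 6 → 5*t > -8)) ∧ (k + (5/2)*t + 3*z ≠ 15/2 ∨ 9*t < 12 ∨ t < 3)
Before z := 3*k + 3*x: ((9/4)*k + 6*t + (9/4)*x < 23 → (2*s ≤ k + 6 → 5*t > -8)) ∧ (10*k + (5/2)*t + 9*x ≠ 15/2 ∨ 9*t < 12 ∨ t < 3)
Before skip: ((9/4)*k + 6*t + (9/4)*x < 23 → (2*s ≤ k + 6 → 5*t > -8)) ∧ (10*k + (5/2)*t + 9*x ≠ 15/2 ∨ 9*t < 12 ∨ t < 3)
Answer: WP = ((9/4)*k + 6*t + (9/4)*x < 23 → (2*s ≤ k + 6 → 5*t > -8)) ∧ (10*k + (5/2)*t + 9*x ≠ 15/2 ∨ 9*t < 12 ∨ t < 3)


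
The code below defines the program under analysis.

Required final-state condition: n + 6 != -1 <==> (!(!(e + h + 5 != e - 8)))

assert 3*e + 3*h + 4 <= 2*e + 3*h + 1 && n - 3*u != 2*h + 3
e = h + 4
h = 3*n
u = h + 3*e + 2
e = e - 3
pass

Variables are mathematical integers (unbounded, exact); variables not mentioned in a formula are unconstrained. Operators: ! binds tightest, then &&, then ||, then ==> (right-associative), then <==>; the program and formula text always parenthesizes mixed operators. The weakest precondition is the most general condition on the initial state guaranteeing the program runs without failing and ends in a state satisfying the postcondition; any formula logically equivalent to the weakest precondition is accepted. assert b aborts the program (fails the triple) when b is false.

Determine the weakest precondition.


Working backward. After the program, the postcondition n + 6 != -1 <==> (!(!(e + h + 5 != e - 8))) must hold; in canonical form it is n != -7 <==> h != -13.
Before skip: n != -7 <==> h != -13
Before e := e - 3: n != -7 <==> h != -13
Before u := h + 3*e + 2: n != -7 <==> h != -13
Before h := 3*n: n != -7 <==> 3*n != -13
Before e := h + 4: n != -7 <==> 3*n != -13
Before assert 3*e + 3*h + 4 <= 2*e + 3*h + 1 && n - 3*u != 2*h + 3: e <= -3 && n != 2*h + 3*u + 3 && (n != -7 <==> 3*n != -13)
Answer: WP = e <= -3 && n != 2*h + 3*u + 3 && (n != -7 <==> 3*n != -13)


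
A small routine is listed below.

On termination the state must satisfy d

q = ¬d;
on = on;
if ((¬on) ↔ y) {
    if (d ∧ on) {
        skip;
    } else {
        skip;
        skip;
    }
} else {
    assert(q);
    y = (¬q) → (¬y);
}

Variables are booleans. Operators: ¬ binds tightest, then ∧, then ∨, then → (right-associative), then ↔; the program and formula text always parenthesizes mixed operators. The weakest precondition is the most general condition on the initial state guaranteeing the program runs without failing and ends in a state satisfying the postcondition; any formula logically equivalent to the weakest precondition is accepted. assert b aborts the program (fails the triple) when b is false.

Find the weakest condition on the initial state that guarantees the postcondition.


Working backward. After the program, d must hold.
Then branch requires ((d ∧ on) → d) ∧ ((¬(d ∧ on)) → d); else branch requires q ∧ d.
Before the if: (((¬on) ↔ y) → (((d ∧ on) → d) ∧ ((¬(d ∧ on)) → d))) ∧ ((¬((¬on) ↔ y)) → (q ∧ d))
Before on := on: (((¬on) ↔ y) → (((d ∧ on) → d) ∧ ((¬(d ∧ on)) → d))) ∧ ((¬((¬on) ↔ y)) → (q ∧ d))
Before q := ¬d: (((¬on) ↔ y) → (((d ∧ on) → d) ∧ ((¬(d ∧ on)) → d))) ∧ ((¬on) ↔ y)
Answer: WP = (((¬on) ↔ y) → (((d ∧ on) → d) ∧ ((¬(d ∧ on)) → d))) ∧ ((¬on) ↔ y)


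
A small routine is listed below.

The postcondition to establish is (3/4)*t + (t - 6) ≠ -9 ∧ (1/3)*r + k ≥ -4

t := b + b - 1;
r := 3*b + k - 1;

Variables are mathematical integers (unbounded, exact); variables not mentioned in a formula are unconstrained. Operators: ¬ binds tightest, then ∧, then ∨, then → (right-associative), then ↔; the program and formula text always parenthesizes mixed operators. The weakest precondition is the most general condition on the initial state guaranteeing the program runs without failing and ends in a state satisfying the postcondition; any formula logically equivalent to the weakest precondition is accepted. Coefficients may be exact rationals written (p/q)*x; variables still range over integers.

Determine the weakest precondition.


Working backward. After the program, the postcondition (3/4)*t + (t - 6) ≠ -9 ∧ (1/3)*r + k ≥ -4 must hold; in canonical form it is (7/4)*t ≠ -3 ∧ k + (1/3)*r ≥ -4.
Before r := 3*b + k - 1: (7/4)*t ≠ -3 ∧ b + (4/3)*k ≥ -11/3
Before t := b + b - 1: (7/2)*b ≠ -5/4 ∧ b + (4/3)*k ≥ -11/3
Answer: WP = (7/2)*b ≠ -5/4 ∧ b + (4/3)*k ≥ -11/3


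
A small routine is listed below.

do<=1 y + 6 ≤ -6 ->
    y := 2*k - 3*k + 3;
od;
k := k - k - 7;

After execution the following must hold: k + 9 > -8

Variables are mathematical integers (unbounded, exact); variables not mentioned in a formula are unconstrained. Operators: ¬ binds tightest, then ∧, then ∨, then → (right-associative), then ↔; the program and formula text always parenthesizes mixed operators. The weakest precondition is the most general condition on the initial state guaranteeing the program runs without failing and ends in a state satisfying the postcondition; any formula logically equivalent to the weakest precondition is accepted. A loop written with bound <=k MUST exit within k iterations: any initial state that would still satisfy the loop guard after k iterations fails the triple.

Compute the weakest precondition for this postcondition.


Working backward. After the program, the postcondition k + 9 > -8 must hold; in canonical form it is k > -17.
Before k := k - k - 7: true
Before the loop (bound <=1), unroll the exhaustion recursion (WP_0 = exit-now case; WP_j = one more guarded iteration, up to j = 1):
  WP_0: ¬(y ≤ -12)
  WP_1: y ≤ -12 → (¬(k ≥ 15))
So before the loop: y ≤ -12 → (¬(k ≥ 15))
Answer: WP = y ≤ -12 → (¬(k ≥ 15))


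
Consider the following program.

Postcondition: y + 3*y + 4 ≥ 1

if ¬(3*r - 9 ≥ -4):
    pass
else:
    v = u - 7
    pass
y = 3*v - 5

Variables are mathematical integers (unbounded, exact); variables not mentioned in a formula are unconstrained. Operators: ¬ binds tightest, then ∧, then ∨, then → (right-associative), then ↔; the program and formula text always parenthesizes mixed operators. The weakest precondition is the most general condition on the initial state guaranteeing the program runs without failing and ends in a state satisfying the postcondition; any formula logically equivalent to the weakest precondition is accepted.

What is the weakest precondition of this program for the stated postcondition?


Working backward. After the program, the postcondition y + 3*y + 4 ≥ 1 must hold; in canonical form it is 4*y ≥ -3.
Before y := 3*v - 5: 12*v ≥ 17
Then branch requires 12*v ≥ 17; else branch requires 12*u ≥ 101.
Before the if: ((¬(3*r ≥ 5)) → 12*v ≥ 17) ∧ (3*r ≥ 5 → 12*u ≥ 101)
Answer: WP = ((¬(3*r ≥ 5)) → 12*v ≥ 17) ∧ (3*r ≥ 5 → 12*u ≥ 101)


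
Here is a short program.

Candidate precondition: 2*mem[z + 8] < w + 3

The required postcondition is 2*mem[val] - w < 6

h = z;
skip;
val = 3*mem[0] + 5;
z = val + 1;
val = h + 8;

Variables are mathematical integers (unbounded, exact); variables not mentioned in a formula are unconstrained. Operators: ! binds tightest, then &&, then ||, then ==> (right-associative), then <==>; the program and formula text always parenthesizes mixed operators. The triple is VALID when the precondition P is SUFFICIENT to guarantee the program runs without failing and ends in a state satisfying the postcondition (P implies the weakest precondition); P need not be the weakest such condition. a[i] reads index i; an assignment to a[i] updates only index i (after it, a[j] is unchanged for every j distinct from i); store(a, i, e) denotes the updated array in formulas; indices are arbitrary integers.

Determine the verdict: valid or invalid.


Working backward. After the program, the postcondition 2*mem[val] - w < 6 must hold; in canonical form it is 2*mem[val] < w + 6.
Before val := h + 8: 2*mem[h + 8] < w + 6
Before z := val + 1: 2*mem[h + 8] < w + 6
Before val := 3*mem[0] + 5: 2*mem[h + 8] < w + 6
Before skip: 2*mem[h + 8] < w + 6
Before h := z: 2*mem[z + 8] < w + 6
The weakest precondition is 2*mem[z + 8] < w + 6.
Check whether 2*mem[z + 8] < w + 3 implies it.
Every state satisfying the precondition satisfies the weakest precondition: the implication holds.
Answer: valid


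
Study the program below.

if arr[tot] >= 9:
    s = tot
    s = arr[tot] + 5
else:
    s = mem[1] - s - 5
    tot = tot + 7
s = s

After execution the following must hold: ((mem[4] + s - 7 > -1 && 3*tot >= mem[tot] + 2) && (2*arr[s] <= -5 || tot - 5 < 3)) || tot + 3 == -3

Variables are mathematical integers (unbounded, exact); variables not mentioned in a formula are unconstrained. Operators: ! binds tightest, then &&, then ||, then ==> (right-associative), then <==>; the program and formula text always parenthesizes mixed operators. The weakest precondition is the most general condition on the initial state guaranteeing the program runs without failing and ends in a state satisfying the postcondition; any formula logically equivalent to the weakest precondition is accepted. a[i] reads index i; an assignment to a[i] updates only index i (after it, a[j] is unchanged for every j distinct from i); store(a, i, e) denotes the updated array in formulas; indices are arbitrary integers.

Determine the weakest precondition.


Working backward. After the program, the postcondition ((mem[4] + s - 7 > -1 && 3*tot >= mem[tot] + 2) && (2*arr[s] <= -5 || tot - 5 < 3)) || tot + 3 == -3 must hold; in canonical form it is (mem[4] + s > 6 && 3*tot >= mem[tot] + 2 && (2*arr[s] <= -5 || tot < 8)) || tot == -6.
Before s := s: (mem[4] + s > 6 && 3*tot >= mem[tot] + 2 && (2*arr[s] <= -5 || tot < 8)) || tot == -6
Then branch requires (arr[tot] + mem[4] > 1 && 3*tot >= mem[tot] + 2 && (2*arr[arr[tot] + 5] <= -5 || tot < 8)) || tot == -6; else branch requires (mem[1] + mem[4] > s + 11 && 3*tot >= mem[tot + 7] - 19 && (2*arr[mem[1] - s - 5] <= -5 || tot < 1)) || tot == -13.
Before the if: (arr[tot] >= 9 ==> ((arr[tot] + mem[4] > 1 && 3*tot >= mem[tot] + 2 && (2*arr[arr[tot] + 5] <= -5 || tot < 8)) || tot == -6)) && ((!(arr[tot] >= 9)) ==> ((mem[1] + mem[4] > s + 11 && 3*tot >= mem[tot + 7] - 19 && (2*arr[mem[1] - s - 5] <= -5 || tot < 1)) || tot == -13))
Answer: WP = (arr[tot] >= 9 ==> ((arr[tot] + mem[4] > 1 && 3*tot >= mem[tot] + 2 && (2*arr[arr[tot] + 5] <= -5 || tot < 8)) || tot == -6)) && ((!(arr[tot] >= 9)) ==> ((mem[1] + mem[4] > s + 11 && 3*tot >= mem[tot + 7] - 19 && (2*arr[mem[1] - s - 5] <= -5 || tot < 1)) || tot == -13))


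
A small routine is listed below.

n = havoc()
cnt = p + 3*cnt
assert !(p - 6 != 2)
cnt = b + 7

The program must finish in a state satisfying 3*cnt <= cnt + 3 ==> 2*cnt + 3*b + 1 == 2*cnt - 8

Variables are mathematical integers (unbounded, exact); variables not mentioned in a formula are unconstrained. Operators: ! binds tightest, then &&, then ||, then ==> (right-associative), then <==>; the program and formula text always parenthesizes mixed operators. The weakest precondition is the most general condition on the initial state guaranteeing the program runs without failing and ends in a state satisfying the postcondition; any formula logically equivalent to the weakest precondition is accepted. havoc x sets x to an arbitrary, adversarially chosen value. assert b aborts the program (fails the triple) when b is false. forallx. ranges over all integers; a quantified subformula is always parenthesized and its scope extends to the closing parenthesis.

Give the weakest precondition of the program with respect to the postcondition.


Working backward. After the program, the postcondition 3*cnt <= cnt + 3 ==> 2*cnt + 3*b + 1 == 2*cnt - 8 must hold; in canonical form it is 2*cnt <= 3 ==> 3*b == -9.
Before cnt := b + 7: 2*b <= -11 ==> 3*b == -9
Before assert !(p - 6 != 2): (!(p != 8)) && (2*b <= -11 ==> 3*b == -9)
Before cnt := p + 3*cnt: (!(p != 8)) && (2*b <= -11 ==> 3*b == -9)
Before havoc n: (!(p != 8)) && (2*b <= -11 ==> 3*b == -9)
Answer: WP = (!(p != 8)) && (2*b <= -11 ==> 3*b == -9)


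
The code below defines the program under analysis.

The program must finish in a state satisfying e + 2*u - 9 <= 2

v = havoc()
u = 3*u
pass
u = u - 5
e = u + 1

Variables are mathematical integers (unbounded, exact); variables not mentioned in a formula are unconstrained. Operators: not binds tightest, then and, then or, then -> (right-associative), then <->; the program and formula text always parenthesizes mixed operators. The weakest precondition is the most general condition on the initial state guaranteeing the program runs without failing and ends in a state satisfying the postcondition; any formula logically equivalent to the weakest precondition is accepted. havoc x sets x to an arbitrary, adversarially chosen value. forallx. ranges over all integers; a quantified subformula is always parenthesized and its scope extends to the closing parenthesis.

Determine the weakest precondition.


Working backward. After the program, the postcondition e + 2*u - 9 <= 2 must hold; in canonical form it is e + 2*u <= 11.
Before e := u + 1: 3*u <= 10
Before u := u - 5: 3*u <= 25
Before skip: 3*u <= 25
Before u := 3*u: 9*u <= 25
Before havoc v: 9*u <= 25
Answer: WP = 9*u <= 25


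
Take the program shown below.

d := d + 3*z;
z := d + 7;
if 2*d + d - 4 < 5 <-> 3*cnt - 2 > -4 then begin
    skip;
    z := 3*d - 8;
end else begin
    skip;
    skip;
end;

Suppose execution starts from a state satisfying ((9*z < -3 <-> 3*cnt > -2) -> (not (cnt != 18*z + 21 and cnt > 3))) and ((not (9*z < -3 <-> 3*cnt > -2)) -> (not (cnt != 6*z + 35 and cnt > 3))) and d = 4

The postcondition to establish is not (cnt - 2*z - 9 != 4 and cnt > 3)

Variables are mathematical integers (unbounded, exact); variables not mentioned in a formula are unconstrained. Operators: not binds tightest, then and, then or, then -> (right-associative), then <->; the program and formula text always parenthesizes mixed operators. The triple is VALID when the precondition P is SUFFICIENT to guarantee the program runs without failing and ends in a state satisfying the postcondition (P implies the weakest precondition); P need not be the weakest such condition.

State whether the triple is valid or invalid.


Working backward. After the program, the postcondition not (cnt - 2*z - 9 != 4 and cnt > 3) must hold; in canonical form it is not (cnt != 2*z + 13 and cnt > 3).
Then branch requires not (cnt != 6*d - 3 and cnt > 3); else branch requires not (cnt != 2*z + 13 and cnt > 3).
Before the if: ((3*d < 9 <-> 3*cnt > -2) -> (not (cnt != 6*d - 3 and cnt > 3))) and ((not (3*d < 9 <-> 3*cnt > -2)) -> (not (cnt != 2*z + 13 and cnt > 3)))
Before z := d + 7: ((3*d < 9 <-> 3*cnt > -2) -> (not (cnt != 6*d - 3 and cnt > 3))) and ((not (3*d < 9 <-> 3*cnt > -2)) -> (not (cnt != 2*d + 27 and cnt > 3)))
Before d := d + 3*z: ((3*d + 9*z < 9 <-> 3*cnt > -2) -> (not (cnt != 6*d + 18*z - 3 and cnt > 3))) and ((not (3*d + 9*z < 9 <-> 3*cnt > -2)) -> (not (cnt != 2*d + 6*z + 27 and cnt > 3)))
The weakest precondition is ((3*d + 9*z < 9 <-> 3*cnt > -2) -> (not (cnt != 6*d + 18*z - 3 and cnt > 3))) and ((not (3*d + 9*z < 9 <-> 3*cnt > -2)) -> (not (cnt != 2*d + 6*z + 27 and cnt > 3))).
Check whether ((9*z < -3 <-> 3*cnt > -2) -> (not (cnt != 18*z + 21 and cnt > 3))) and ((not (9*z < -3 <-> 3*cnt > -2)) -> (not (cnt != 6*z + 35 and cnt > 3))) and d = 4 implies it.
Every state satisfying the precondition satisfies the weakest precondition: the implication holds.
Answer: valid


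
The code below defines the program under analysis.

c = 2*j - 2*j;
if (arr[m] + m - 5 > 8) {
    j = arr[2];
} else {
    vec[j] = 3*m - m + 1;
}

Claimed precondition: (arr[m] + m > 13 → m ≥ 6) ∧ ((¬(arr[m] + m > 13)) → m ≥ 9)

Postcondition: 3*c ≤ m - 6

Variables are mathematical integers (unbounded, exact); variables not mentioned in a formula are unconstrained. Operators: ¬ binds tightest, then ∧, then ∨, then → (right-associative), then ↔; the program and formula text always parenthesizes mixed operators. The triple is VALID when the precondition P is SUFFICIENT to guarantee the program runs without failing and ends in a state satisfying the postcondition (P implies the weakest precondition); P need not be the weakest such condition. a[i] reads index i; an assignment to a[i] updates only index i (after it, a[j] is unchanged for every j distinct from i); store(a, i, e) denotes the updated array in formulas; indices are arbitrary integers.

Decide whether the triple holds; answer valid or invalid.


Working backward. After the program, 3*c ≤ m - 6 must hold.
Then branch requires 3*c ≤ m - 6; else branch requires 3*c ≤ m - 6.
Before the if: (arr[m] + m > 13 → 3*c ≤ m - 6) ∧ ((¬(arr[m] + m > 13)) → 3*c ≤ m - 6)
Before c := 2*j - 2*j: (arr[m] + m > 13 → m ≥ 6) ∧ ((¬(arr[m] + m > 13)) → m ≥ 6)
The weakest precondition is (arr[m] + m > 13 → m ≥ 6) ∧ ((¬(arr[m] + m > 13)) → m ≥ 6).
Check whether (arr[m] + m > 13 → m ≥ 6) ∧ ((¬(arr[m] + m > 13)) → m ≥ 9) implies it.
Every state satisfying the precondition satisfies the weakest precondition: the implication holds.
Answer: valid


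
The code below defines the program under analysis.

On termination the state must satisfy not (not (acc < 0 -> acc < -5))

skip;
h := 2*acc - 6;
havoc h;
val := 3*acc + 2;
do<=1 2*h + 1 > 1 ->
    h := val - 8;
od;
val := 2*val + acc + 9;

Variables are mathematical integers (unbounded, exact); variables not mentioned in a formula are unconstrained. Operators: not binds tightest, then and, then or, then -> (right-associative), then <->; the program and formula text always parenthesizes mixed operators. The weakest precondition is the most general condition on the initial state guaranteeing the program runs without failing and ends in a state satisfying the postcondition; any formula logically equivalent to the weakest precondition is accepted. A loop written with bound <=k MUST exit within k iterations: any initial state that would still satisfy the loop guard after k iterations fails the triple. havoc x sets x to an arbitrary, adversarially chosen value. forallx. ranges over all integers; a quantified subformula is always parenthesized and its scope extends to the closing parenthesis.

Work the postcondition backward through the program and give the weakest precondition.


Working backward. After the program, the postcondition not (not (acc < 0 -> acc < -5)) must hold; in canonical form it is acc < 0 -> acc < -5.
Before val := 2*val + acc + 9: acc < 0 -> acc < -5
Before the loop (bound <=1), unroll the exhaustion recursion (WP_0 = exit-now case; WP_j = one more guarded iteration, up to j = 1):
  WP_0: (not (2*h > 0)) and (acc < 0 -> acc < -5)
  WP_1: (2*h > 0 -> ((not (2*val > 16)) and (acc < 0 -> acc < -5))) and ((not (2*h > 0)) -> (acc < 0 -> acc < -5))
So before the loop: (2*h > 0 -> ((not (2*val > 16)) and (acc < 0 -> acc < -5))) and ((not (2*h > 0)) -> (acc < 0 -> acc < -5))
Before val := 3*acc + 2: (2*h > 0 -> ((not (6*acc > 12)) and (acc < 0 -> acc < -5))) and ((not (2*h > 0)) -> (acc < 0 -> acc < -5))
Before havoc h: forall h_1. ((2*h_1 > 0 -> ((not (6*acc > 12)) and (acc < 0 -> acc < -5))) and ((not (2*h_1 > 0)) -> (acc < 0 -> acc < -5)))
Before h := 2*acc - 6: forall h_1. ((2*h_1 > 0 -> ((not (6*acc > 12)) and (acc < 0 -> acc < -5))) and ((not (2*h_1 > 0)) -> (acc < 0 -> acc < -5)))
Before skip: forall h_1. ((2*h_1 > 0 -> ((not (6*acc > 12)) and (acc < 0 -> acc < -5))) and ((not (2*h_1 > 0)) -> (acc < 0 -> acc < -5)))
Answer: WP = forall h_1. ((2*h_1 > 0 -> ((not (6*acc > 12)) and (acc < 0 -> acc < -5))) and ((not (2*h_1 > 0)) -> (acc < 0 -> acc < -5)))


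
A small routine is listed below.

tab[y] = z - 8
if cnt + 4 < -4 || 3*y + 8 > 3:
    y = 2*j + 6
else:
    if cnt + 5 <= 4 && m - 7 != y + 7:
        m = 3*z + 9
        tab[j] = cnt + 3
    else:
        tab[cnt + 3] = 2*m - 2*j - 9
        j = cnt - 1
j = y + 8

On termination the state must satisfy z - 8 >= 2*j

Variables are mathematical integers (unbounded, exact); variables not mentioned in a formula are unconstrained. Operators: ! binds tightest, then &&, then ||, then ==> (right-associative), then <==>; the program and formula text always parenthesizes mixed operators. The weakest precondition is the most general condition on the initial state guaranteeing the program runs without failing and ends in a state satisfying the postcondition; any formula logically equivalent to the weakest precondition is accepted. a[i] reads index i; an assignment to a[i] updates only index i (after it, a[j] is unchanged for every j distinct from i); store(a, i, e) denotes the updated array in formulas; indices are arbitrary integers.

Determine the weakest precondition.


Working backward. After the program, the postcondition z - 8 >= 2*j must hold; in canonical form it is z >= 2*j + 8.
Before j := y + 8: z >= 2*y + 24
Then branch requires z >= 4*j + 36; else branch requires ((cnt <= -1 && m != y + 14) ==> z >= 2*y + 24) && ((!(cnt <= -1 && m != y + 14)) ==> z >= 2*y + 24).
Before the if: ((cnt < -8 || 3*y > -5) ==> z >= 4*j + 36) && ((!(cnt < -8 || 3*y > -5)) ==> (((cnt <= -1 && m != y + 14) ==> z >= 2*y + 24) && ((!(cnt <= -1 && m != y + 14)) ==> z >= 2*y + 24)))
Before tab[y] := z - 8: ((cnt < -8 || 3*y > -5) ==> z >= 4*j + 36) && ((!(cnt < -8 || 3*y > -5)) ==> (((cnt <= -1 && m != y + 14) ==> z >= 2*y + 24) && ((!(cnt <= -1 && m != y + 14)) ==> z >= 2*y + 24)))
Answer: WP = ((cnt < -8 || 3*y > -5) ==> z >= 4*j + 36) && ((!(cnt < -8 || 3*y > -5)) ==> (((cnt <= -1 && m != y + 14) ==> z >= 2*y + 24) && ((!(cnt <= -1 && m != y + 14)) ==> z >= 2*y + 24)))


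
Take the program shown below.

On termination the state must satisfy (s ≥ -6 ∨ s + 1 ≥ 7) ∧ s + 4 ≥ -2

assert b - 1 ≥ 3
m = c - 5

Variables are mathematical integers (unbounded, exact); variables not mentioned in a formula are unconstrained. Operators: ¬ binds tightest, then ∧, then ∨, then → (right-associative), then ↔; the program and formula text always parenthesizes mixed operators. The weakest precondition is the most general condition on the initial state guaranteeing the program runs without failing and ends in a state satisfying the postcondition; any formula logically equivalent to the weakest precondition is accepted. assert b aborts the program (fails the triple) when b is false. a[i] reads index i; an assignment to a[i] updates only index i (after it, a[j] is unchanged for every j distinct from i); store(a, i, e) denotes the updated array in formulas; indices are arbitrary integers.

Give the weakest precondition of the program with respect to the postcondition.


Working backward. After the program, the postcondition (s ≥ -6 ∨ s + 1 ≥ 7) ∧ s + 4 ≥ -2 must hold; in canonical form it is (s ≥ -6 ∨ s ≥ 6) ∧ s ≥ -6.
Before m := c - 5: (s ≥ -6 ∨ s ≥ 6) ∧ s ≥ -6
Before assert b - 1 ≥ 3: b ≥ 4 ∧ (s ≥ -6 ∨ s ≥ 6) ∧ s ≥ -6
Answer: WP = b ≥ 4 ∧ (s ≥ -6 ∨ s ≥ 6) ∧ s ≥ -6


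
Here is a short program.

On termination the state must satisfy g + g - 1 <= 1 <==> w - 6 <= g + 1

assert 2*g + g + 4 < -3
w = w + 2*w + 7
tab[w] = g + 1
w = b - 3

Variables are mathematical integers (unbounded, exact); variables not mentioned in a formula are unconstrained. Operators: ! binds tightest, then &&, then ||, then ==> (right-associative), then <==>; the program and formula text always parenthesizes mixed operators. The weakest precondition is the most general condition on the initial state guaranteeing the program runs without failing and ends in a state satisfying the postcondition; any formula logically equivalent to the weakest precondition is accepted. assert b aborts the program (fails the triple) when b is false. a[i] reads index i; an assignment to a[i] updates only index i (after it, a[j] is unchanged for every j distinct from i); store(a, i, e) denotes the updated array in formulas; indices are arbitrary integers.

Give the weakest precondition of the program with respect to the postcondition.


Working backward. After the program, the postcondition g + g - 1 <= 1 <==> w - 6 <= g + 1 must hold; in canonical form it is 2*g <= 2 <==> w <= g + 7.
Before w := b - 3: 2*g <= 2 <==> b <= g + 10
Before tab[w] := g + 1: 2*g <= 2 <==> b <= g + 10
Before w := w + 2*w + 7: 2*g <= 2 <==> b <= g + 10
Before assert 2*g + g + 4 < -3: 3*g < -7 && (2*g <= 2 <==> b <= g + 10)
Answer: WP = 3*g < -7 && (2*g <= 2 <==> b <= g + 10)


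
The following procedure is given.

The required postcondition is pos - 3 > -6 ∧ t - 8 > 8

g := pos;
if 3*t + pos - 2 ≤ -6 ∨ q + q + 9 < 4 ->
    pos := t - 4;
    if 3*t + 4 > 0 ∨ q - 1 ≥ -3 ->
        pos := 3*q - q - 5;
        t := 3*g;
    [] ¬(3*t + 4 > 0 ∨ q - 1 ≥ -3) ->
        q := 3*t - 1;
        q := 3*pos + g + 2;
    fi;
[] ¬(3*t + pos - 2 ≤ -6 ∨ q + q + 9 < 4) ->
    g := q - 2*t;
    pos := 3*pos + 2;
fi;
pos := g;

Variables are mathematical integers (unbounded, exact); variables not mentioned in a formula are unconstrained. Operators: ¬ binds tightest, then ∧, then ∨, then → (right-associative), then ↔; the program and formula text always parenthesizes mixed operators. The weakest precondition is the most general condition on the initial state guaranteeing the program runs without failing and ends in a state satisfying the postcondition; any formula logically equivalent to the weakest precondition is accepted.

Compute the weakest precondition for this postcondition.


Working backward. After the program, the postcondition pos - 3 > -6 ∧ t - 8 > 8 must hold; in canonical form it is pos > -3 ∧ t > 16.
Before pos := g: g > -3 ∧ t > 16
Then branch requires ((3*t > -4 ∨ q ≥ -2) → (g > -3 ∧ 3*g > 16)) ∧ ((¬(3*t > -4 ∨ q ≥ -2)) → (g > -3 ∧ t > 16)); else branch requires q > 2*t - 3 ∧ t > 16.
Before the if: ((pos + 3*t ≤ -4 ∨ 2*q < -5) → (((3*t > -4 ∨ q ≥ -2) → (g > -3 ∧ 3*g > 16)) ∧ ((¬(3*t > -4 ∨ q ≥ -2)) → (g > -3 ∧ t > 16)))) ∧ ((¬(pos + 3*t ≤ -4 ∨ 2*q < -5)) → (q > 2*t - 3 ∧ t > 16))
Before g := pos: ((pos + 3*t ≤ -4 ∨ 2*q < -5) → (((3*t > -4 ∨ q ≥ -2) → (pos > -3 ∧ 3*pos > 16)) ∧ ((¬(3*t > -4 ∨ q ≥ -2)) → (pos > -3 ∧ t > 16)))) ∧ ((¬(pos + 3*t ≤ -4 ∨ 2*q < -5)) → (q > 2*t - 3 ∧ t > 16))
Answer: WP = ((pos + 3*t ≤ -4 ∨ 2*q < -5) → (((3*t > -4 ∨ q ≥ -2) → (pos > -3 ∧ 3*pos > 16)) ∧ ((¬(3*t > -4 ∨ q ≥ -2)) → (pos > -3 ∧ t > 16)))) ∧ ((¬(pos + 3*t ≤ -4 ∨ 2*q < -5)) → (q > 2*t - 3 ∧ t > 16))


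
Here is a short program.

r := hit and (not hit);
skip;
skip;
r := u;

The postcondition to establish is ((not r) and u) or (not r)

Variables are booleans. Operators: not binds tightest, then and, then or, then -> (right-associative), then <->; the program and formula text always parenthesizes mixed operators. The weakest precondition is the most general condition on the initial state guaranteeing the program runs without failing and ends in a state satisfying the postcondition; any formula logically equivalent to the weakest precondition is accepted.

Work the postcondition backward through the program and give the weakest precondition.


Working backward. After the program, ((not r) and u) or (not r) must hold.
Before r := u: not u
Before skip: not u
Before skip: not u
Before r := hit and (not hit): not u
Answer: WP = not u


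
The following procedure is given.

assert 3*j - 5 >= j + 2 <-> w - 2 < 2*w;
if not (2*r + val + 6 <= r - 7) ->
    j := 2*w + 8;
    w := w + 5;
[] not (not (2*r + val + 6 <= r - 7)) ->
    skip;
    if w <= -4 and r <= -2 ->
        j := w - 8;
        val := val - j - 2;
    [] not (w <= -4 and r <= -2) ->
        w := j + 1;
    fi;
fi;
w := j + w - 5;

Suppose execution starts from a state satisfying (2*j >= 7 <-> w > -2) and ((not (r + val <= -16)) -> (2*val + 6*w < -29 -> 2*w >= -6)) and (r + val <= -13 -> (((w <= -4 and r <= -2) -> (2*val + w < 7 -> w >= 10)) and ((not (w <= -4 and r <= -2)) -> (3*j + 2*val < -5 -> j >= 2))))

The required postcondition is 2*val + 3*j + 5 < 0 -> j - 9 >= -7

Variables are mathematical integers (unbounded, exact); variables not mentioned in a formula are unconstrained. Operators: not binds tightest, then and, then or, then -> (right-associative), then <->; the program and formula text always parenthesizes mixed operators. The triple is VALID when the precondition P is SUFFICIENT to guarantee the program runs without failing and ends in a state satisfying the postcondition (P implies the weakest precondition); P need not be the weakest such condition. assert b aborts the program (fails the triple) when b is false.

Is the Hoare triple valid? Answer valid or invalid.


Working backward. After the program, the postcondition 2*val + 3*j + 5 < 0 -> j - 9 >= -7 must hold; in canonical form it is 3*j + 2*val < -5 -> j >= 2.
Before w := j + w - 5: 3*j + 2*val < -5 -> j >= 2
Then branch requires 2*val + 6*w < -29 -> 2*w >= -6; else branch requires ((w <= -4 and r <= -2) -> (2*val + w < 7 -> w >= 10)) and ((not (w <= -4 and r <= -2)) -> (3*j + 2*val < -5 -> j >= 2)).
Before the if: ((not (r + val <= -13)) -> (2*val + 6*w < -29 -> 2*w >= -6)) and (r + val <= -13 -> (((w <= -4 and r <= -2) -> (2*val + w < 7 -> w >= 10)) and ((not (w <= -4 and r <= -2)) -> (3*j + 2*val < -5 -> j >= 2))))
Before assert 3*j - 5 >= j + 2 <-> w - 2 < 2*w: (2*j >= 7 <-> w > -2) and ((not (r + val <= -13)) -> (2*val + 6*w < -29 -> 2*w >= -6)) and (r + val <= -13 -> (((w <= -4 and r <= -2) -> (2*val + w < 7 -> w >= 10)) and ((not (w <= -4 and r <= -2)) -> (3*j + 2*val < -5 -> j >= 2))))
The weakest precondition is (2*j >= 7 <-> w > -2) and ((not (r + val <= -13)) -> (2*val + 6*w < -29 -> 2*w >= -6)) and (r + val <= -13 -> (((w <= -4 and r <= -2) -> (2*val + w < 7 -> w >= 10)) and ((not (w <= -4 and r <= -2)) -> (3*j + 2*val < -5 -> j >= 2)))).
Check whether (2*j >= 7 <-> w > -2) and ((not (r + val <= -16)) -> (2*val + 6*w < -29 -> 2*w >= -6)) and (r + val <= -13 -> (((w <= -4 and r <= -2) -> (2*val + w < 7 -> w >= 10)) and ((not (w <= -4 and r <= -2)) -> (3*j + 2*val < -5 -> j >= 2)))) implies it.
Every state satisfying the precondition satisfies the weakest precondition: the implication holds.
Answer: valid
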